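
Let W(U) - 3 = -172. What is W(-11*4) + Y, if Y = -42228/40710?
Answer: -50161/295 ≈ -170.04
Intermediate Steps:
W(U) = -169 (W(U) = 3 - 172 = -169)
Y = -306/295 (Y = -42228*1/40710 = -306/295 ≈ -1.0373)
W(-11*4) + Y = -169 - 306/295 = -50161/295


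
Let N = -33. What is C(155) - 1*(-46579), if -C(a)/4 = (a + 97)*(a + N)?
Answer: -76397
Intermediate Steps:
C(a) = -4*(-33 + a)*(97 + a) (C(a) = -4*(a + 97)*(a - 33) = -4*(97 + a)*(-33 + a) = -4*(-33 + a)*(97 + a))
C(155) - 1*(-46579) = (12804 - 256*155 - 4*155²) - 1*(-46579) = (12804 - 39680 - 4*24025) + 46579 = (12804 - 39680 - 96100) + 46579 = -122976 + 46579 = -76397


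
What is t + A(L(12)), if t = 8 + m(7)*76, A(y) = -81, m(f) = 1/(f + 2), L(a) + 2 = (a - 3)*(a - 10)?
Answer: -581/9 ≈ -64.556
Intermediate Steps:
L(a) = -2 + (-10 + a)*(-3 + a) (L(a) = -2 + (a - 3)*(a - 10) = -2 + (-3 + a)*(-10 + a) = -2 + (-10 + a)*(-3 + a))
m(f) = 1/(2 + f)
t = 148/9 (t = 8 + 76/(2 + 7) = 8 + 76/9 = 148/9 ≈ 16.444)
t + A(L(12)) = 148/9 - 81 = -581/9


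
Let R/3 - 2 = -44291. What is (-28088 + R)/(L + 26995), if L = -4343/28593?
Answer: -4602186315/771863692 ≈ -5.9624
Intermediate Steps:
R = -132867 (R = 6 + 3*(-44291) = 6 - 132873 = -132867)
L = -4343/28593 (L = -4343*1/28593 = -4343/28593 ≈ -0.15189)
(-28088 + R)/(L + 26995) = (-28088 - 132867)/(-4343/28593 + 26995) = -160955/771863692/28593 = -160955*28593/771863692 = -4602186315/771863692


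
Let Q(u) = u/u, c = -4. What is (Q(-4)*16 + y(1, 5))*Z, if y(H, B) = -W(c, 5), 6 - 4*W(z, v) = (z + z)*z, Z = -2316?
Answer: -52110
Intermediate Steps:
W(z, v) = 3/2 - z**2/2 (W(z, v) = 3/2 - (z + z)*z/4 = 3/2 - 2*z*z/4 = 3/2 - z**2/2)
y(H, B) = 13/2 (y(H, B) = -(3/2 - 1/2*(-4)**2) = -(3/2 - 1/2*16) = -(3/2 - 8) = -1*(-13/2) = 13/2)
Q(u) = 1
(Q(-4)*16 + y(1, 5))*Z = (1*16 + 13/2)*(-2316) = (16 + 13/2)*(-2316) = (45/2)*(-2316) = -52110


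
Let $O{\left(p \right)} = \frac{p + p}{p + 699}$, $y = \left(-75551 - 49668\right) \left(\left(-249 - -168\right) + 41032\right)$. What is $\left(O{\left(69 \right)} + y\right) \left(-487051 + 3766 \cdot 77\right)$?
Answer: $\frac{129348984978323221}{128} \approx 1.0105 \cdot 10^{15}$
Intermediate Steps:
$y = -5127843269$ ($y = - 125219 \left(\left(-249 + 168\right) + 41032\right) = - 125219 \left(-81 + 41032\right) = \left(-125219\right) 40951 = -5127843269$)
$O{\left(p \right)} = \frac{2 p}{699 + p}$
$\left(O{\left(69 \right)} + y\right) \left(-487051 + 3766 \cdot 77\right) = \left(2 \cdot 69 \frac{1}{699 + 69} - 5127843269\right) \left(-487051 + 3766 \cdot 77\right) = \left(2 \cdot 69 \cdot \frac{1}{768} - 5127843269\right) \left(-487051 + 289982\right) = \left(2 \cdot 69 \cdot \frac{1}{768} - 5127843269\right) \left(-197069\right) = \left(\frac{23}{128} - 5127843269\right) \left(-197069\right) = \left(- \frac{656363938409}{128}\right) \left(-197069\right) = \frac{129348984978323221}{128}$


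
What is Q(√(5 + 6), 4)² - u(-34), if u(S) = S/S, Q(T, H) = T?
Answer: 10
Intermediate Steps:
u(S) = 1
Q(√(5 + 6), 4)² - u(-34) = (√(5 + 6))² - 1*1 = (√11)² - 1 = 11 - 1 = 10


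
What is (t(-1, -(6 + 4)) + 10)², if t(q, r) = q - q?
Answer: 100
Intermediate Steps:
t(q, r) = 0
(t(-1, -(6 + 4)) + 10)² = (0 + 10)² = 10² = 100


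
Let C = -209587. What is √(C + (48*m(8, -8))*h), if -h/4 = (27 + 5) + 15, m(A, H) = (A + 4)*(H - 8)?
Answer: √1523021 ≈ 1234.1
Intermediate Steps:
m(A, H) = (-8 + H)*(4 + A) (m(A, H) = (4 + A)*(-8 + H) = (-8 + H)*(4 + A))
h = -188 (h = -4*((27 + 5) + 15) = -4*(32 + 15) = -4*47 = -188)
√(C + (48*m(8, -8))*h) = √(-209587 + (48*(-32 - 8*8 + 4*(-8) + 8*(-8)))*(-188)) = √(-209587 + (48*(-32 - 64 - 32 - 64))*(-188)) = √(-209587 + (48*(-192))*(-188)) = √(-209587 - 9216*(-188)) = √(-209587 + 1732608) = √1523021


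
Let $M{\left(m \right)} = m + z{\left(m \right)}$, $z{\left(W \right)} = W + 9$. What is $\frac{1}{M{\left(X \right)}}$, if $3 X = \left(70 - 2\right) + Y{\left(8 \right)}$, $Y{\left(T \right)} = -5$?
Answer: $\frac{1}{51} \approx 0.019608$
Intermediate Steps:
$z{\left(W \right)} = 9 + W$
$X = 21$ ($X = \frac{\left(70 - 2\right) - 5}{3} = \frac{68 - 5}{3} = \frac{1}{3} \cdot 63 = 21$)
$M{\left(m \right)} = 9 + 2 m$ ($M{\left(m \right)} = m + \left(9 + m\right) = 9 + 2 m$)
$\frac{1}{M{\left(X \right)}} = \frac{1}{9 + 2 \cdot 21} = \frac{1}{9 + 42} = \frac{1}{51}$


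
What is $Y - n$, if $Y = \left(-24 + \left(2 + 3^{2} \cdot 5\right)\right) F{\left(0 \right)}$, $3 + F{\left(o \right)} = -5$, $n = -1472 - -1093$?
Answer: $195$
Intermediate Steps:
$n = -379$ ($n = -1472 + 1093 = -379$)
$F{\left(o \right)} = -8$ ($F{\left(o \right)} = -3 - 5 = -8$)
$Y = -184$ ($Y = \left(-24 + \left(2 + 3^{2} \cdot 5\right)\right) \left(-8\right) = \left(-24 + \left(2 + 9 \cdot 5\right)\right) \left(-8\right) = \left(-24 + \left(2 + 45\right)\right) \left(-8\right) = \left(-24 + 47\right) \left(-8\right) = 23 \left(-8\right) = -184$)
$Y - n = -184 - -379 = -184 + 379 = 195$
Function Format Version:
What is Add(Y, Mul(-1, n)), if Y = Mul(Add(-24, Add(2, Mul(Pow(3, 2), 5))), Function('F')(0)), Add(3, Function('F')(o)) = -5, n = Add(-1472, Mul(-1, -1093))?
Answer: 195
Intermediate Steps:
n = -379 (n = Add(-1472, 1093) = -379)
Function('F')(o) = -8 (Function('F')(o) = Add(-3, -5) = -8)
Y = -184 (Y = Mul(Add(-24, Add(2, Mul(Pow(3, 2), 5))), -8) = Mul(Add(-24, Add(2, Mul(9, 5))), -8) = Mul(Add(-24, Add(2, 45)), -8) = Mul(Add(-24, 47), -8) = Mul(23, -8) = -184)
Add(Y, Mul(-1, n)) = Add(-184, Mul(-1, -379)) = Add(-184, 379) = 195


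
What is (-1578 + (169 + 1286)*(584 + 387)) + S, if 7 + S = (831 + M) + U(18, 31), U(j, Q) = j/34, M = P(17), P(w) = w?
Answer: 24005165/17 ≈ 1.4121e+6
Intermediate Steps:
M = 17
U(j, Q) = j/34 (U(j, Q) = j*(1/34) = j/34)
S = 14306/17 (S = -7 + ((831 + 17) + (1/34)*18) = -7 + (848 + 9/17) = -7 + 14425/17 = 14306/17 ≈ 841.53)
(-1578 + (169 + 1286)*(584 + 387)) + S = (-1578 + (169 + 1286)*(584 + 387)) + 14306/17 = (-1578 + 1455*971) + 14306/17 = (-1578 + 1412805) + 14306/17 = 1411227 + 14306/17 = 24005165/17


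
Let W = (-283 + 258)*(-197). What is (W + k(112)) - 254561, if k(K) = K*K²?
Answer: 1155292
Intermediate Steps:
W = 4925 (W = -25*(-197) = 4925)
k(K) = K³
(W + k(112)) - 254561 = (4925 + 112³) - 254561 = (4925 + 1404928) - 254561 = 1409853 - 254561 = 1155292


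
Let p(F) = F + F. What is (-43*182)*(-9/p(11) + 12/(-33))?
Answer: 66521/11 ≈ 6047.4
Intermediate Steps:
p(F) = 2*F
(-43*182)*(-9/p(11) + 12/(-33)) = (-43*182)*(-9/(2*11) + 12/(-33)) = -7826*(-9/22 + 12*(-1/33)) = -7826*(-9*1/22 - 4/11) = -7826*(-9/22 - 4/11) = -7826*(-17/22) = 66521/11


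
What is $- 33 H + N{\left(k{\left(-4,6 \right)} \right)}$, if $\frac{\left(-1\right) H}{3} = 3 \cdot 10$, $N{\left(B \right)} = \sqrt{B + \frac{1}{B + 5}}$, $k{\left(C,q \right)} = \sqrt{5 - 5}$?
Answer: $2970 + \frac{\sqrt{5}}{5} \approx 2970.4$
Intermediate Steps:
$k{\left(C,q \right)} = 0$ ($k{\left(C,q \right)} = \sqrt{0} = 0$)
$N{\left(B \right)} = \sqrt{B + \frac{1}{5 + B}}$
$H = -90$ ($H = - 3 \cdot 3 \cdot 10 = \left(-3\right) 30 = -90$)
$- 33 H + N{\left(k{\left(-4,6 \right)} \right)} = \left(-33\right) \left(-90\right) + \sqrt{\frac{1 + 0 \left(5 + 0\right)}{5 + 0}} = 2970 + \sqrt{\frac{1 + 0 \cdot 5}{5}} = 2970 + \sqrt{\frac{1 + 0}{5}} = 2970 + \sqrt{\frac{1}{5} \cdot 1} = 2970 + \sqrt{\frac{1}{5}} = 2970 + \frac{\sqrt{5}}{5}$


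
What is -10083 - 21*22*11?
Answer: -15165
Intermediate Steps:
-10083 - 21*22*11 = -10083 - 462*11 = -10083 - 1*5082 = -10083 - 5082 = -15165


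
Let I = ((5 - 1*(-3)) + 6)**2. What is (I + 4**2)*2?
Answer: 424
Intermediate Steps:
I = 196 (I = ((5 + 3) + 6)**2 = (8 + 6)**2 = 14**2 = 196)
(I + 4**2)*2 = (196 + 4**2)*2 = (196 + 16)*2 = 212*2 = 424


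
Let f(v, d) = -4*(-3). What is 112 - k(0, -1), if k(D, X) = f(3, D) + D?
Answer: 100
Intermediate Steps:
f(v, d) = 12
k(D, X) = 12 + D
112 - k(0, -1) = 112 - (12 + 0) = 112 - 1*12 = 112 - 12 = 100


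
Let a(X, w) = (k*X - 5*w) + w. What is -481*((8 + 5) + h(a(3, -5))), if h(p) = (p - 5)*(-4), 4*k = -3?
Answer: 18278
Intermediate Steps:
k = -3/4 (k = (1/4)*(-3) = -3/4 ≈ -0.75000)
a(X, w) = -4*w - 3*X/4 (a(X, w) = (-3*X/4 - 5*w) + w = (-5*w - 3*X/4) + w = -4*w - 3*X/4)
h(p) = 20 - 4*p (h(p) = (-5 + p)*(-4) = 20 - 4*p)
-481*((8 + 5) + h(a(3, -5))) = -481*((8 + 5) + (20 - 4*(-4*(-5) - 3/4*3))) = -481*(13 + (20 - 4*(20 - 9/4))) = -481*(13 + (20 - 4*71/4)) = -481*(13 + (20 - 71)) = -481*(13 - 51) = -481*(-38) = 18278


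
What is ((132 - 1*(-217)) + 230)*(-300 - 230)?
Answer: -306870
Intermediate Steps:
((132 - 1*(-217)) + 230)*(-300 - 230) = ((132 + 217) + 230)*(-530) = (349 + 230)*(-530) = 579*(-530) = -306870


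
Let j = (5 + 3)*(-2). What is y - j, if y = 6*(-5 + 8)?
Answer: 34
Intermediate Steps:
j = -16 (j = 8*(-2) = -16)
y = 18 (y = 6*3 = 18)
y - j = 18 - 1*(-16) = 18 + 16 = 34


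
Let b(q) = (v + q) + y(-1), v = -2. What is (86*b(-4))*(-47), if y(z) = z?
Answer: 28294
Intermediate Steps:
b(q) = -3 + q (b(q) = (-2 + q) - 1 = -3 + q)
(86*b(-4))*(-47) = (86*(-3 - 4))*(-47) = (86*(-7))*(-47) = -602*(-47) = 28294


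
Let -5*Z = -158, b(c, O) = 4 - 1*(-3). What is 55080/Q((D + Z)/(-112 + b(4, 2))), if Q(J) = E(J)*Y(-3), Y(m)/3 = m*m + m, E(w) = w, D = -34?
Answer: 133875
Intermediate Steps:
b(c, O) = 7 (b(c, O) = 4 + 3 = 7)
Z = 158/5 (Z = -⅕*(-158) = 158/5 ≈ 31.600)
Y(m) = 3*m + 3*m² (Y(m) = 3*(m*m + m) = 3*(m² + m) = 3*(m + m²) = 3*m + 3*m²)
Q(J) = 18*J (Q(J) = J*(3*(-3)*(1 - 3)) = J*(3*(-3)*(-2)) = J*18 = 18*J)
55080/Q((D + Z)/(-112 + b(4, 2))) = 55080/((18*((-34 + 158/5)/(-112 + 7)))) = 55080/((18*(-12/5/(-105)))) = 55080/((18*(-12/5*(-1/105)))) = 55080/((18*(4/175))) = 55080/(72/175) = 55080*(175/72) = 133875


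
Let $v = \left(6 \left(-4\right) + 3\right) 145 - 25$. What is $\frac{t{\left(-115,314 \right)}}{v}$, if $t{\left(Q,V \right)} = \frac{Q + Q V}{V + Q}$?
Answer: $\frac{7245}{122186} \approx 0.059295$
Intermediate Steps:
$t{\left(Q,V \right)} = \frac{Q + Q V}{Q + V}$
$v = -3070$ ($v = \left(-24 + 3\right) 145 - 25 = \left(-21\right) 145 - 25 = -3045 - 25 = -3070$)
$\frac{t{\left(-115,314 \right)}}{v} = \frac{\left(-115\right) \frac{1}{-115 + 314} \left(1 + 314\right)}{-3070} = \left(-115\right) \frac{1}{199} \cdot 315 \left(- \frac{1}{3070}\right) = \left(- \frac{36225}{199}\right) \left(- \frac{1}{3070}\right) = \frac{7245}{122186}$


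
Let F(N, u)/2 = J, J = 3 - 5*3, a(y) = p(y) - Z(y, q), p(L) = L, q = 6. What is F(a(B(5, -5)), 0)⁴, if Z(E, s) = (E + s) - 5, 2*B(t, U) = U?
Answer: 331776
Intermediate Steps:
B(t, U) = U/2
Z(E, s) = -5 + E + s
a(y) = -1 (a(y) = y - (-5 + y + 6) = y - (1 + y) = y + (-1 - y) = -1)
J = -12 (J = 3 - 15 = -12)
F(N, u) = -24 (F(N, u) = 2*(-12) = -24)
F(a(B(5, -5)), 0)⁴ = (-24)⁴ = 331776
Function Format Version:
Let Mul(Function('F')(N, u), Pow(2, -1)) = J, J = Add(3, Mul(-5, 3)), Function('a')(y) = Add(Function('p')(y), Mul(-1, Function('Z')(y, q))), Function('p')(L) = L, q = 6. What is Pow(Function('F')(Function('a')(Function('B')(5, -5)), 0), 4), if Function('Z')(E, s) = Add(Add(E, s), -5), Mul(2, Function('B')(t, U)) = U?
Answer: 331776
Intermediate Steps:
Function('B')(t, U) = Mul(Rational(1, 2), U)
Function('Z')(E, s) = Add(-5, E, s)
Function('a')(y) = -1 (Function('a')(y) = Add(y, Mul(-1, Add(-5, y, 6))) = Add(y, Mul(-1, Add(1, y))) = Add(y, Add(-1, Mul(-1, y))) = -1)
J = -12 (J = Add(3, -15) = -12)
Function('F')(N, u) = -24 (Function('F')(N, u) = Mul(2, -12) = -24)
Pow(Function('F')(Function('a')(Function('B')(5, -5)), 0), 4) = Pow(-24, 4) = 331776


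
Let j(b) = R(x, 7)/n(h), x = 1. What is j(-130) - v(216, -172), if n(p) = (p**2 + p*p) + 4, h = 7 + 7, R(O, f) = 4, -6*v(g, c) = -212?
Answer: -3497/99 ≈ -35.323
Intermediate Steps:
v(g, c) = 106/3 (v(g, c) = -1/6*(-212) = 106/3)
h = 14
n(p) = 4 + 2*p**2 (n(p) = (p**2 + p**2) + 4 = 2*p**2 + 4 = 4 + 2*p**2)
j(b) = 1/99 (j(b) = 4/(4 + 2*14**2) = 4/(4 + 2*196) = 4/(4 + 392) = 4/396 = 4*(1/396) = 1/99)
j(-130) - v(216, -172) = 1/99 - 1*106/3 = 1/99 - 106/3 = -3497/99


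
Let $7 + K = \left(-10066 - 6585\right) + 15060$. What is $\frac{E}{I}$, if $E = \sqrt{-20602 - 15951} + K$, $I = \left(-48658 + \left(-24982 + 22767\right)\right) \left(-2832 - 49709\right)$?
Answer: $- \frac{1598}{2672918293} + \frac{i \sqrt{36553}}{2672918293} \approx -5.9785 \cdot 10^{-7} + 7.1528 \cdot 10^{-8} i$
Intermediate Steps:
$I = 2672918293$ ($I = \left(-48658 - 2215\right) \left(-52541\right) = \left(-50873\right) \left(-52541\right) = 2672918293$)
$K = -1598$ ($K = -7 + \left(\left(-10066 - 6585\right) + 15060\right) = -7 + \left(-16651 + 15060\right) = -7 - 1591 = -1598$)
$E = -1598 + i \sqrt{36553}$ ($E = \sqrt{-20602 - 15951} - 1598 = \sqrt{-36553} - 1598 = i \sqrt{36553} - 1598 = -1598 + i \sqrt{36553} \approx -1598.0 + 191.19 i$)
$\frac{E}{I} = \frac{-1598 + i \sqrt{36553}}{2672918293} = \left(-1598 + i \sqrt{36553}\right) \frac{1}{2672918293} = - \frac{1598}{2672918293} + \frac{i \sqrt{36553}}{2672918293}$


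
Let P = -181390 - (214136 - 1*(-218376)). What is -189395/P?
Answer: 189395/613902 ≈ 0.30851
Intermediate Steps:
P = -613902 (P = -181390 - (214136 + 218376) = -181390 - 1*432512 = -181390 - 432512 = -613902)
-189395/P = -189395/(-613902) = -189395*(-1/613902) = 189395/613902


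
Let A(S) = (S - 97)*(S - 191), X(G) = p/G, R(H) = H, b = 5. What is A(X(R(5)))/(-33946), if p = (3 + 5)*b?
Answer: -16287/33946 ≈ -0.47979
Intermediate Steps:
p = 40 (p = (3 + 5)*5 = 8*5 = 40)
X(G) = 40/G
A(S) = (-191 + S)*(-97 + S) (A(S) = (-97 + S)*(-191 + S) = (-191 + S)*(-97 + S))
A(X(R(5)))/(-33946) = (18527 + (40/5)² - 11520/5)/(-33946) = (18527 + (40*(⅕))² - 11520/5)*(-1/33946) = (18527 + 8² - 288*8)*(-1/33946) = (18527 + 64 - 2304)*(-1/33946) = 16287*(-1/33946) = -16287/33946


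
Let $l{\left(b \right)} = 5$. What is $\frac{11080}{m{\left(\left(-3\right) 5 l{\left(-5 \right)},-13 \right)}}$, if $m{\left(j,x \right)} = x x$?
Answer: $\frac{11080}{169} \approx 65.562$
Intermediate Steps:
$m{\left(j,x \right)} = x^{2}$
$\frac{11080}{m{\left(\left(-3\right) 5 l{\left(-5 \right)},-13 \right)}} = \frac{11080}{\left(-13\right)^{2}} = \frac{11080}{169}$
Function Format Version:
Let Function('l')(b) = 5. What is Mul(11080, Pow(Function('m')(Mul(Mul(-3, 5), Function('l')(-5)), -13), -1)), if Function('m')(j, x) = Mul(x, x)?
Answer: Rational(11080, 169) ≈ 65.562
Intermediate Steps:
Function('m')(j, x) = Pow(x, 2)
Mul(11080, Pow(Function('m')(Mul(Mul(-3, 5), Function('l')(-5)), -13), -1)) = Mul(11080, Pow(Pow(-13, 2), -1)) = Mul(11080, Pow(169, -1)) = Mul(11080, Rational(1, 169)) = Rational(11080, 169)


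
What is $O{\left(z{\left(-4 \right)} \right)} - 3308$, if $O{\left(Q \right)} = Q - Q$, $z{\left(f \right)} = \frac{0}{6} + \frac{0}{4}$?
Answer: $-3308$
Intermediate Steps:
$z{\left(f \right)} = 0$ ($z{\left(f \right)} = 0 \cdot \frac{1}{6} + 0 \cdot \frac{1}{4} = 0 + 0 = 0$)
$O{\left(Q \right)} = 0$
$O{\left(z{\left(-4 \right)} \right)} - 3308 = 0 - 3308 = -3308$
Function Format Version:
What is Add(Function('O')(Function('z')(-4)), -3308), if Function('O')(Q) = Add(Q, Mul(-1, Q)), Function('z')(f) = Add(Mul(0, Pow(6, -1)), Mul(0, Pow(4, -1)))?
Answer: -3308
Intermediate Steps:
Function('z')(f) = 0 (Function('z')(f) = Add(Mul(0, Rational(1, 6)), Mul(0, Rational(1, 4))) = Add(0, 0) = 0)
Function('O')(Q) = 0
Add(Function('O')(Function('z')(-4)), -3308) = Add(0, -3308) = -3308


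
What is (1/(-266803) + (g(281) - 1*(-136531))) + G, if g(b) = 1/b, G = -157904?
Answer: -1602368659317/74971643 ≈ -21373.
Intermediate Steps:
(1/(-266803) + (g(281) - 1*(-136531))) + G = (1/(-266803) + (1/281 - 1*(-136531))) - 157904 = (-1/266803 + (1/281 + 136531)) - 157904 = (-1/266803 + 38365212/281) - 157904 = 10235953656955/74971643 - 157904 = -1602368659317/74971643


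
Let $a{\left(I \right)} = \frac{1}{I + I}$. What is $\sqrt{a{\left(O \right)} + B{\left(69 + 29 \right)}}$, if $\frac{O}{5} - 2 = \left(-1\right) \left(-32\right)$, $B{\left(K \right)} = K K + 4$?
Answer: $\frac{3 \sqrt{30852365}}{170} \approx 98.02$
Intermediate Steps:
$B{\left(K \right)} = 4 + K^{2}$ ($B{\left(K \right)} = K^{2} + 4 = 4 + K^{2}$)
$O = 170$ ($O = 10 + 5 \left(\left(-1\right) \left(-32\right)\right) = 10 + 5 \cdot 32 = 10 + 160 = 170$)
$a{\left(I \right)} = \frac{1}{2 I}$
$\sqrt{a{\left(O \right)} + B{\left(69 + 29 \right)}} = \sqrt{\frac{1}{2 \cdot 170} + \left(4 + \left(69 + 29\right)^{2}\right)} = \sqrt{\frac{1}{2} \cdot \frac{1}{170} + \left(4 + 98^{2}\right)} = \sqrt{\frac{1}{340} + \left(4 + 9604\right)} = \sqrt{\frac{1}{340} + 9608} = \sqrt{\frac{3266721}{340}} = \frac{3 \sqrt{30852365}}{170}$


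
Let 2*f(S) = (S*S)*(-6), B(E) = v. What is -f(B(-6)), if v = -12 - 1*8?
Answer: 1200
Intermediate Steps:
v = -20 (v = -12 - 8 = -20)
B(E) = -20
f(S) = -3*S² (f(S) = ((S*S)*(-6))/2 = (S²*(-6))/2 = (-6*S²)/2 = -3*S²)
-f(B(-6)) = -(-3)*(-20)² = -(-3)*400 = -1*(-1200) = 1200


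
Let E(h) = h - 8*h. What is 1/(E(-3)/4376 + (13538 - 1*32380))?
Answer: -4376/82452571 ≈ -5.3073e-5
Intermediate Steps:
E(h) = -7*h
1/(E(-3)/4376 + (13538 - 1*32380)) = 1/(-7*(-3)/4376 + (13538 - 1*32380)) = 1/(21*(1/4376) + (13538 - 32380)) = 1/(21/4376 - 18842) = 1/(-82452571/4376) = -4376/82452571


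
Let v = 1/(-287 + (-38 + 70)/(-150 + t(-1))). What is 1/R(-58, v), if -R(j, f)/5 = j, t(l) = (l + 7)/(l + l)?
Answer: 1/290 ≈ 0.0034483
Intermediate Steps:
t(l) = (7 + l)/(2*l) (t(l) = (7 + l)/((2*l)) = (7 + l)*(1/(2*l)) = (7 + l)/(2*l))
v = -153/43943 (v = 1/(-287 + (-38 + 70)/(-150 + (½)*(7 - 1)/(-1))) = 1/(-287 + 32/(-150 + (½)*(-1)*6)) = 1/(-287 + 32/(-150 - 3)) = 1/(-287 + 32/(-153)) = 1/(-287 + 32*(-1/153)) = 1/(-287 - 32/153) = 1/(-43943/153) = -153/43943 ≈ -0.0034818)
R(j, f) = -5*j
1/R(-58, v) = 1/(-5*(-58)) = 1/290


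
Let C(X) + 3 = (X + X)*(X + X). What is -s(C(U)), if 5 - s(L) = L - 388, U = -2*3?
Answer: -252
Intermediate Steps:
U = -6
C(X) = -3 + 4*X² (C(X) = -3 + (X + X)*(X + X) = -3 + (2*X)*(2*X) = -3 + 4*X²)
s(L) = 393 - L (s(L) = 5 - (L - 388) = 5 - (-388 + L) = 5 + (388 - L) = 393 - L)
-s(C(U)) = -(393 - (-3 + 4*(-6)²)) = -(393 - (-3 + 4*36)) = -(393 - (-3 + 144)) = -(393 - 1*141) = -(393 - 141) = -1*252 = -252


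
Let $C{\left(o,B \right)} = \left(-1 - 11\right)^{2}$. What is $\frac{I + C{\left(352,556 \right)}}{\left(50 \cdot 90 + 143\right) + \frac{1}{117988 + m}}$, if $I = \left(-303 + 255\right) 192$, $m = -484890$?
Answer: $- \frac{5870432}{3004455} \approx -1.9539$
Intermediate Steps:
$C{\left(o,B \right)} = 144$ ($C{\left(o,B \right)} = \left(-12\right)^{2} = 144$)
$I = -9216$ ($I = \left(-48\right) 192 = -9216$)
$\frac{I + C{\left(352,556 \right)}}{\left(50 \cdot 90 + 143\right) + \frac{1}{117988 + m}} = \frac{-9216 + 144}{\left(50 \cdot 90 + 143\right) + \frac{1}{117988 - 484890}} = - \frac{9072}{\left(4500 + 143\right) + \frac{1}{-366902}} = - \frac{9072}{4643 - \frac{1}{366902}} = - \frac{9072}{\frac{1703525985}{366902}} = \left(-9072\right) \frac{366902}{1703525985} = - \frac{5870432}{3004455}$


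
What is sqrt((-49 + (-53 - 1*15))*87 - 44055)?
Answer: 3*I*sqrt(6026) ≈ 232.88*I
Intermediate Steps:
sqrt((-49 + (-53 - 1*15))*87 - 44055) = sqrt((-49 + (-53 - 15))*87 - 44055) = sqrt((-49 - 68)*87 - 44055) = sqrt(-117*87 - 44055) = sqrt(-10179 - 44055) = sqrt(-54234) = 3*I*sqrt(6026)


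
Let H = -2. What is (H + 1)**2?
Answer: 1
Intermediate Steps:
(H + 1)**2 = (-2 + 1)**2 = (-1)**2 = 1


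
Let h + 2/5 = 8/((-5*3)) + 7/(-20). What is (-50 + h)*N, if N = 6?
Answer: -3077/10 ≈ -307.70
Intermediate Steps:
h = -77/60 (h = -⅖ + (8/((-5*3)) + 7/(-20)) = -⅖ + (8/(-15) + 7*(-1/20)) = -⅖ + (8*(-1/15) - 7/20) = -⅖ + (-8/15 - 7/20) = -⅖ - 53/60 = -77/60 ≈ -1.2833)
(-50 + h)*N = (-50 - 77/60)*6 = -3077/60*6 = -3077/10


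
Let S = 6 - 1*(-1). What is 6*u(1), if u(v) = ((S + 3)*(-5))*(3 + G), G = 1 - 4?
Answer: 0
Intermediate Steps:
G = -3
S = 7 (S = 6 + 1 = 7)
u(v) = 0 (u(v) = ((7 + 3)*(-5))*(3 - 3) = (10*(-5))*0 = -50*0 = 0)
6*u(1) = 6*0 = 0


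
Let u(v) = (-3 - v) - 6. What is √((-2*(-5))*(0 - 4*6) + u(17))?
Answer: I*√266 ≈ 16.31*I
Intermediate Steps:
u(v) = -9 - v
√((-2*(-5))*(0 - 4*6) + u(17)) = √((-2*(-5))*(0 - 4*6) + (-9 - 1*17)) = √(10*(0 - 24) + (-9 - 17)) = √(10*(-24) - 26) = √(-240 - 26) = √(-266) = I*√266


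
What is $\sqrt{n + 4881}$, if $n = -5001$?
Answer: $2 i \sqrt{30} \approx 10.954 i$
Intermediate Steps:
$\sqrt{n + 4881} = \sqrt{-5001 + 4881} = \sqrt{-120} = 2 i \sqrt{30}$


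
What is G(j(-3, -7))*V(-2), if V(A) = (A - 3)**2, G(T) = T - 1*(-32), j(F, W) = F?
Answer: 725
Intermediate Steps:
G(T) = 32 + T (G(T) = T + 32 = 32 + T)
V(A) = (-3 + A)**2
G(j(-3, -7))*V(-2) = (32 - 3)*(-3 - 2)**2 = 29*(-5)**2 = 29*25 = 725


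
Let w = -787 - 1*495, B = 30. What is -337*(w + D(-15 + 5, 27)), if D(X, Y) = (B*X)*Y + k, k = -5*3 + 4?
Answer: 3165441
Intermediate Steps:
w = -1282 (w = -787 - 495 = -1282)
k = -11 (k = -15 + 4 = -11)
D(X, Y) = -11 + 30*X*Y (D(X, Y) = (30*X)*Y - 11 = 30*X*Y - 11 = -11 + 30*X*Y)
-337*(w + D(-15 + 5, 27)) = -337*(-1282 + (-11 + 30*(-15 + 5)*27)) = -337*(-1282 + (-11 + 30*(-10)*27)) = -337*(-1282 + (-11 - 8100)) = -337*(-1282 - 8111) = -337*(-9393) = 3165441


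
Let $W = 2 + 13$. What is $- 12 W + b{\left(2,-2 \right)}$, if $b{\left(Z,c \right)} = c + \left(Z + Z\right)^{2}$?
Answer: $-166$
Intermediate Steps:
$b{\left(Z,c \right)} = c + 4 Z^{2}$ ($b{\left(Z,c \right)} = c + \left(2 Z\right)^{2} = c + 4 Z^{2}$)
$W = 15$
$- 12 W + b{\left(2,-2 \right)} = \left(-12\right) 15 - \left(2 - 4 \cdot 2^{2}\right) = -180 + \left(-2 + 4 \cdot 4\right) = -180 + \left(-2 + 16\right) = -180 + 14 = -166$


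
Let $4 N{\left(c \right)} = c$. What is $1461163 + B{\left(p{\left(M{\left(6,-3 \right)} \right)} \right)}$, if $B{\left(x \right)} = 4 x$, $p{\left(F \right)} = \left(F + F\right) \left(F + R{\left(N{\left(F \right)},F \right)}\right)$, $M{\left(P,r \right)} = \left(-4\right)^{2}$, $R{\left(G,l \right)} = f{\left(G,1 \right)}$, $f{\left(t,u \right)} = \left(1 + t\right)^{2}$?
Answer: $1466411$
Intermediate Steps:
$N{\left(c \right)} = \frac{c}{4}$
$R{\left(G,l \right)} = \left(1 + G\right)^{2}$
$M{\left(P,r \right)} = 16$
$p{\left(F \right)} = 2 F \left(F + \left(1 + \frac{F}{4}\right)^{2}\right)$ ($p{\left(F \right)} = \left(F + F\right) \left(F + \left(1 + \frac{F}{4}\right)^{2}\right) = 2 F \left(F + \left(1 + \frac{F}{4}\right)^{2}\right)$)
$1461163 + B{\left(p{\left(M{\left(6,-3 \right)} \right)} \right)} = 1461163 + 4 \cdot \frac{1}{8} \cdot 16 \left(\left(4 + 16\right)^{2} + 16 \cdot 16\right) = 1461163 + 4 \cdot \frac{1}{8} \cdot 16 \left(20^{2} + 256\right) = 1461163 + 4 \cdot \frac{1}{8} \cdot 16 \left(400 + 256\right) = 1461163 + 4 \cdot \frac{1}{8} \cdot 16 \cdot 656 = 1461163 + 4 \cdot 1312 = 1461163 + 5248 = 1466411$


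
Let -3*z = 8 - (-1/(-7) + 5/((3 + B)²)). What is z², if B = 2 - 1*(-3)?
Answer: 12145225/1806336 ≈ 6.7237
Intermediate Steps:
B = 5 (B = 2 + 3 = 5)
z = -3485/1344 (z = -(8 - (-1/(-7) + 5/((3 + 5)²)))/3 = -(8 - (-1*(-⅐) + 5/(8²)))/3 = -(8 - (⅐ + 5/64))/3 = -(8 - 1*99/448)/3 = -(8 - 99/448)/3 = -⅓*3485/448 = -3485/1344 ≈ -2.5930)
z² = (-3485/1344)² = 12145225/1806336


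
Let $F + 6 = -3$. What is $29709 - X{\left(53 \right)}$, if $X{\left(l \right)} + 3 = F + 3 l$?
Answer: $29562$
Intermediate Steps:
$F = -9$ ($F = -6 - 3 = -9$)
$X{\left(l \right)} = -12 + 3 l$ ($X{\left(l \right)} = -3 + \left(-9 + 3 l\right) = -12 + 3 l$)
$29709 - X{\left(53 \right)} = 29709 - \left(-12 + 3 \cdot 53\right) = 29709 - \left(-12 + 159\right) = 29709 - 147 = 29562$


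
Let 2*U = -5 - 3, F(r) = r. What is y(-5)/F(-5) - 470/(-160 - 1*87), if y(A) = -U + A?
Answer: 2597/1235 ≈ 2.1028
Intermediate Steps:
U = -4 (U = (-5 - 3)/2 = (½)*(-8) = -4)
y(A) = 4 + A (y(A) = -1*(-4) + A = 4 + A)
y(-5)/F(-5) - 470/(-160 - 1*87) = (4 - 5)/(-5) - 470/(-160 - 1*87) = -1*(-⅕) - 470/(-160 - 87) = ⅕ - 470/(-247) = ⅕ - 470*(-1/247) = ⅕ + 470/247 = 2597/1235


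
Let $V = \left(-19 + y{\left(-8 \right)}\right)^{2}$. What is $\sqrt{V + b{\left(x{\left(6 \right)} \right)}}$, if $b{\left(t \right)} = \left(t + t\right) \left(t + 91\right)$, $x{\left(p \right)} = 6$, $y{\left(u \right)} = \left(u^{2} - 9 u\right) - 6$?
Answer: $\sqrt{13485} \approx 116.12$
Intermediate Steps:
$y{\left(u \right)} = -6 + u^{2} - 9 u$
$V = 12321$ ($V = \left(-19 - \left(-66 - 64\right)\right)^{2} = \left(-19 + \left(-6 + 64 + 72\right)\right)^{2} = \left(-19 + 130\right)^{2} = 111^{2} = 12321$)
$b{\left(t \right)} = 2 t \left(91 + t\right)$
$\sqrt{V + b{\left(x{\left(6 \right)} \right)}} = \sqrt{12321 + 2 \cdot 6 \left(91 + 6\right)} = \sqrt{12321 + 2 \cdot 6 \cdot 97} = \sqrt{12321 + 1164} = \sqrt{13485}$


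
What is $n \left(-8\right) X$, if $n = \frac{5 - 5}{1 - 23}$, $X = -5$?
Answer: $0$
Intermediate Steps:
$n = 0$ ($n = \frac{0}{-22} = 0 \left(- \frac{1}{22}\right) = 0$)
$n \left(-8\right) X = 0 \left(-8\right) \left(-5\right) = 0 \left(-5\right) = 0$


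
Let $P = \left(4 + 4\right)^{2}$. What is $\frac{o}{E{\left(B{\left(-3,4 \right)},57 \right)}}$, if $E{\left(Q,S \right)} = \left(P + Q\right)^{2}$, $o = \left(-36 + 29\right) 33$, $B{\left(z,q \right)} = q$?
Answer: $- \frac{231}{4624} \approx -0.049957$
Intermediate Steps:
$P = 64$ ($P = 8^{2} = 64$)
$o = -231$ ($o = \left(-7\right) 33 = -231$)
$E{\left(Q,S \right)} = \left(64 + Q\right)^{2}$
$\frac{o}{E{\left(B{\left(-3,4 \right)},57 \right)}} = - \frac{231}{\left(64 + 4\right)^{2}} = - \frac{231}{68^{2}} = - \frac{231}{4624}$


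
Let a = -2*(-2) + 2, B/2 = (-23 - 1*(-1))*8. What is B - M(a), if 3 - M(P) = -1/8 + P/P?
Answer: -2833/8 ≈ -354.13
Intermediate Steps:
B = -352 (B = 2*((-23 - 1*(-1))*8) = 2*((-23 + 1)*8) = 2*(-22*8) = 2*(-176) = -352)
a = 6 (a = 4 + 2 = 6)
M(P) = 17/8 (M(P) = 3 - (-1/8 + P/P) = 3 - (-1*⅛ + 1) = 3 - (-⅛ + 1) = 3 - 1*7/8 = 3 - 7/8 = 17/8)
B - M(a) = -352 - 1*17/8 = -352 - 17/8 = -2833/8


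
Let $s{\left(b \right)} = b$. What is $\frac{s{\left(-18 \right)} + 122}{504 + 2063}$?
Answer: $\frac{104}{2567} \approx 0.040514$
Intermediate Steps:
$\frac{s{\left(-18 \right)} + 122}{504 + 2063} = \frac{-18 + 122}{504 + 2063} = \frac{104}{2567}$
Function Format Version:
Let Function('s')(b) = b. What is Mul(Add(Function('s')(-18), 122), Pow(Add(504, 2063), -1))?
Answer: Rational(104, 2567) ≈ 0.040514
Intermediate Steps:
Mul(Add(Function('s')(-18), 122), Pow(Add(504, 2063), -1)) = Mul(Add(-18, 122), Pow(Add(504, 2063), -1)) = Mul(104, Pow(2567, -1)) = Mul(104, Rational(1, 2567)) = Rational(104, 2567)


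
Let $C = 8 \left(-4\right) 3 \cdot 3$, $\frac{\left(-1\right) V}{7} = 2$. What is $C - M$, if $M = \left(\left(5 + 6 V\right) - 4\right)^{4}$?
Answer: $-47458609$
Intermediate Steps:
$V = -14$ ($V = \left(-7\right) 2 = -14$)
$M = 47458321$ ($M = \left(\left(5 + 6 \left(-14\right)\right) - 4\right)^{4} = \left(\left(5 - 84\right) - 4\right)^{4} = \left(-79 - 4\right)^{4} = \left(-83\right)^{4} = 47458321$)
$C = -288$ ($C = \left(-32\right) 9 = -288$)
$C - M = -288 - 47458321 = -47458609$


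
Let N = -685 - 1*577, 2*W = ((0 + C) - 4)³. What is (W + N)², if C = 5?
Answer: 6365529/4 ≈ 1.5914e+6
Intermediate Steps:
W = ½ (W = ((0 + 5) - 4)³/2 = (5 - 4)³/2 = (½)*1³ = (½)*1 = ½ ≈ 0.50000)
N = -1262 (N = -685 - 577 = -1262)
(W + N)² = (½ - 1262)² = (-2523/2)² = 6365529/4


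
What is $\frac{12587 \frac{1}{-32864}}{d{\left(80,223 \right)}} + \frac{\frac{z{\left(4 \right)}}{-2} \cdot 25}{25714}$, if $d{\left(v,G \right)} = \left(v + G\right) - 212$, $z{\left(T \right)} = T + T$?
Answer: $- \frac{23950943}{2957727136} \approx -0.0080978$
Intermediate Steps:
$z{\left(T \right)} = 2 T$
$d{\left(v,G \right)} = -212 + G + v$ ($d{\left(v,G \right)} = \left(G + v\right) - 212 = -212 + G + v$)
$\frac{12587 \frac{1}{-32864}}{d{\left(80,223 \right)}} + \frac{\frac{z{\left(4 \right)}}{-2} \cdot 25}{25714} = \frac{12587 \frac{1}{-32864}}{-212 + 223 + 80} + \frac{\frac{2 \cdot 4}{-2} \cdot 25}{25714} = \frac{12587 \left(- \frac{1}{32864}\right)}{91} + \left(- \frac{1}{2}\right) 8 \cdot 25 \cdot \frac{1}{25714} = \left(- \frac{12587}{32864}\right) \frac{1}{91} + \left(-4\right) 25 \cdot \frac{1}{25714} = - \frac{12587}{2990624} - \frac{50}{12857} = - \frac{23950943}{2957727136}$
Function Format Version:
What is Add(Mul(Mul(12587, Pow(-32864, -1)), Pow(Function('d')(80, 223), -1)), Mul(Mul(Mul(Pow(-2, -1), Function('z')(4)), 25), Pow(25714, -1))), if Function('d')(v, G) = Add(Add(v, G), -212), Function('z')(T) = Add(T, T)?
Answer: Rational(-23950943, 2957727136) ≈ -0.0080978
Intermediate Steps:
Function('z')(T) = Mul(2, T)
Function('d')(v, G) = Add(-212, G, v) (Function('d')(v, G) = Add(Add(G, v), -212) = Add(-212, G, v))
Add(Mul(Mul(12587, Pow(-32864, -1)), Pow(Function('d')(80, 223), -1)), Mul(Mul(Mul(Pow(-2, -1), Function('z')(4)), 25), Pow(25714, -1))) = Add(Mul(Mul(12587, Pow(-32864, -1)), Pow(Add(-212, 223, 80), -1)), Mul(Mul(Mul(Pow(-2, -1), Mul(2, 4)), 25), Pow(25714, -1))) = Add(Mul(Mul(12587, Rational(-1, 32864)), Pow(91, -1)), Mul(Mul(Mul(Rational(-1, 2), 8), 25), Rational(1, 25714))) = Add(Mul(Rational(-12587, 32864), Rational(1, 91)), Mul(Mul(-4, 25), Rational(1, 25714))) = Add(Rational(-12587, 2990624), Mul(-100, Rational(1, 25714))) = Add(Rational(-12587, 2990624), Rational(-50, 12857)) = Rational(-23950943, 2957727136)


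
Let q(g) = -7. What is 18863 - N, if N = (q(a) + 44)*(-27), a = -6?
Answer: 19862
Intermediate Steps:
N = -999 (N = (-7 + 44)*(-27) = 37*(-27) = -999)
18863 - N = 18863 - 1*(-999) = 18863 + 999 = 19862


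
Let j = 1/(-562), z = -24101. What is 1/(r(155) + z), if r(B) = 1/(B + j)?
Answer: -87109/2099413447 ≈ -4.1492e-5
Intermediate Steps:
j = -1/562 ≈ -0.0017794
r(B) = 1/(-1/562 + B) (r(B) = 1/(B - 1/562) = 1/(-1/562 + B))
1/(r(155) + z) = 1/(562/(-1 + 562*155) - 24101) = 1/(562/(-1 + 87110) - 24101) = 1/(562/87109 - 24101) = 1/(-2099413447/87109) = -87109/2099413447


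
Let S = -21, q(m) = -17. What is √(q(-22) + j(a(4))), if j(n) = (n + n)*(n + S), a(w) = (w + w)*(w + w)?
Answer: √5487 ≈ 74.074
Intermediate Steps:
a(w) = 4*w² (a(w) = (2*w)*(2*w) = 4*w²)
j(n) = 2*n*(-21 + n) (j(n) = (n + n)*(n - 21) = (2*n)*(-21 + n) = 2*n*(-21 + n))
√(q(-22) + j(a(4))) = √(-17 + 2*(4*4²)*(-21 + 4*4²)) = √(-17 + 2*(4*16)*(-21 + 4*16)) = √(-17 + 2*64*(-21 + 64)) = √(-17 + 2*64*43) = √(-17 + 5504) = √5487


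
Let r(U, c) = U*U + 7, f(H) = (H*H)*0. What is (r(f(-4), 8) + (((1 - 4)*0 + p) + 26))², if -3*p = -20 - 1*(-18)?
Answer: 10201/9 ≈ 1133.4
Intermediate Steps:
f(H) = 0 (f(H) = H²*0 = 0)
p = ⅔ (p = -(-20 - 1*(-18))/3 = -(-20 + 18)/3 = -⅓*(-2) = ⅔ ≈ 0.66667)
r(U, c) = 7 + U² (r(U, c) = U² + 7 = 7 + U²)
(r(f(-4), 8) + (((1 - 4)*0 + p) + 26))² = ((7 + 0²) + (((1 - 4)*0 + ⅔) + 26))² = ((7 + 0) + ((-3*0 + ⅔) + 26))² = (7 + ((0 + ⅔) + 26))² = (7 + (⅔ + 26))² = (7 + 80/3)² = (101/3)² = 10201/9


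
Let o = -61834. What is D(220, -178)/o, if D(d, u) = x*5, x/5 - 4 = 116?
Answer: -1500/30917 ≈ -0.048517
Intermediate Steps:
x = 600 (x = 20 + 5*116 = 20 + 580 = 600)
D(d, u) = 3000 (D(d, u) = 600*5 = 3000)
D(220, -178)/o = 3000/(-61834) = 3000*(-1/61834) = -1500/30917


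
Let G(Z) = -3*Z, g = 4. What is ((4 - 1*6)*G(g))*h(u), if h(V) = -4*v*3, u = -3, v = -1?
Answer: 288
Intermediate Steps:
h(V) = 12 (h(V) = -4*(-1)*3 = 4*3 = 12)
((4 - 1*6)*G(g))*h(u) = ((4 - 1*6)*(-3*4))*12 = ((4 - 6)*(-12))*12 = -2*(-12)*12 = 24*12 = 288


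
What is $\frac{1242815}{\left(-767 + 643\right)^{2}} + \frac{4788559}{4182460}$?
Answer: $\frac{1317913227021}{16077376240} \approx 81.973$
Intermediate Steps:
$\frac{1242815}{\left(-767 + 643\right)^{2}} + \frac{4788559}{4182460} = \frac{1242815}{\left(-124\right)^{2}} + 4788559 \cdot \frac{1}{4182460} = \frac{1242815}{15376} + \frac{4788559}{4182460} = \frac{1317913227021}{16077376240}$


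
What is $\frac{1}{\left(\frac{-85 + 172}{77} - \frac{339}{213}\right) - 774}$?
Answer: $- \frac{5467}{4233982} \approx -0.0012912$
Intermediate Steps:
$\frac{1}{\left(\frac{-85 + 172}{77} - \frac{339}{213}\right) - 774} = \frac{1}{\left(87 \cdot \frac{1}{77} - \frac{113}{71}\right) - 774} = \frac{1}{\left(\frac{87}{77} - \frac{113}{71}\right) - 774} = \frac{1}{- \frac{2524}{5467} - 774} = \frac{1}{- \frac{4233982}{5467}} = - \frac{5467}{4233982}$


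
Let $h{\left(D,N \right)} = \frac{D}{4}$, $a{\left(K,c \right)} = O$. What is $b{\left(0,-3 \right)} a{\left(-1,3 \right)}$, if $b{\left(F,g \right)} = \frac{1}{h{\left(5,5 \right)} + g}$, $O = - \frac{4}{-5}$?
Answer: $- \frac{16}{35} \approx -0.45714$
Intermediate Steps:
$O = \frac{4}{5}$ ($O = \left(-4\right) \left(- \frac{1}{5}\right) = \frac{4}{5} \approx 0.8$)
$a{\left(K,c \right)} = \frac{4}{5}$
$h{\left(D,N \right)} = \frac{D}{4}$ ($h{\left(D,N \right)} = D \frac{1}{4} = \frac{D}{4}$)
$b{\left(F,g \right)} = \frac{1}{\frac{5}{4} + g}$ ($b{\left(F,g \right)} = \frac{1}{\frac{1}{4} \cdot 5 + g} = \frac{1}{\frac{5}{4} + g}$)
$b{\left(0,-3 \right)} a{\left(-1,3 \right)} = \frac{4}{5 + 4 \left(-3\right)} \frac{4}{5} = \frac{4}{5 - 12} \cdot \frac{4}{5} = \frac{4}{-7} \cdot \frac{4}{5} = 4 \left(- \frac{1}{7}\right) \frac{4}{5} = \left(- \frac{4}{7}\right) \frac{4}{5} = - \frac{16}{35}$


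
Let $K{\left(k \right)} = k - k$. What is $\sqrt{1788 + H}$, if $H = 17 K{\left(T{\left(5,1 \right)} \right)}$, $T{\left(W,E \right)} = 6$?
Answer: $2 \sqrt{447} \approx 42.285$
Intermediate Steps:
$K{\left(k \right)} = 0$
$H = 0$ ($H = 17 \cdot 0 = 0$)
$\sqrt{1788 + H} = \sqrt{1788 + 0} = \sqrt{1788} = 2 \sqrt{447}$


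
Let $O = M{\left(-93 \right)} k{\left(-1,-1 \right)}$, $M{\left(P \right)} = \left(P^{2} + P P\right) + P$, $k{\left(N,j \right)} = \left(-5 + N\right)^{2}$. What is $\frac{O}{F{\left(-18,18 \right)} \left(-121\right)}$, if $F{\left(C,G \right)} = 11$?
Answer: $- \frac{619380}{1331} \approx -465.35$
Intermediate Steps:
$M{\left(P \right)} = P + 2 P^{2}$ ($M{\left(P \right)} = \left(P^{2} + P^{2}\right) + P = 2 P^{2} + P = P + 2 P^{2}$)
$O = 619380$ ($O = - 93 \left(1 + 2 \left(-93\right)\right) \left(-5 - 1\right)^{2} = - 93 \left(1 - 186\right) \left(-6\right)^{2} = \left(-93\right) \left(-185\right) 36 = 17205 \cdot 36 = 619380$)
$\frac{O}{F{\left(-18,18 \right)} \left(-121\right)} = \frac{619380}{11 \left(-121\right)} = \frac{619380}{-1331} = 619380 \left(- \frac{1}{1331}\right) = - \frac{619380}{1331}$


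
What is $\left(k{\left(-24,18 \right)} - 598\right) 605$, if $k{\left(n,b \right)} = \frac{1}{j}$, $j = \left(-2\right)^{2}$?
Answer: $- \frac{1446555}{4} \approx -3.6164 \cdot 10^{5}$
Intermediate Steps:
$j = 4$
$k{\left(n,b \right)} = \frac{1}{4}$
$\left(k{\left(-24,18 \right)} - 598\right) 605 = \left(\frac{1}{4} - 598\right) 605 = \left(- \frac{2391}{4}\right) 605 = - \frac{1446555}{4}$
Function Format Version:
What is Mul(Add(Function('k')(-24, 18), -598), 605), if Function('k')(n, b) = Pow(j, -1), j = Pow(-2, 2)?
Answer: Rational(-1446555, 4) ≈ -3.6164e+5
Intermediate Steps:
j = 4
Function('k')(n, b) = Rational(1, 4) (Function('k')(n, b) = Pow(4, -1) = Rational(1, 4))
Mul(Add(Function('k')(-24, 18), -598), 605) = Mul(Add(Rational(1, 4), -598), 605) = Mul(Rational(-2391, 4), 605) = Rational(-1446555, 4)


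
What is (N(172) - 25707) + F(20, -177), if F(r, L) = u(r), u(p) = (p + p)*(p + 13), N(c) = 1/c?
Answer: -4194563/172 ≈ -24387.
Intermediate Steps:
u(p) = 2*p*(13 + p) (u(p) = (2*p)*(13 + p) = 2*p*(13 + p))
F(r, L) = 2*r*(13 + r)
(N(172) - 25707) + F(20, -177) = (1/172 - 25707) + 2*20*(13 + 20) = (1/172 - 25707) + 2*20*33 = -4421603/172 + 1320 = -4194563/172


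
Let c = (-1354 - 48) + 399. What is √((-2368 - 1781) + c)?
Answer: 4*I*√322 ≈ 71.777*I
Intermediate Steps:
c = -1003 (c = -1402 + 399 = -1003)
√((-2368 - 1781) + c) = √((-2368 - 1781) - 1003) = √(-4149 - 1003) = √(-5152) = 4*I*√322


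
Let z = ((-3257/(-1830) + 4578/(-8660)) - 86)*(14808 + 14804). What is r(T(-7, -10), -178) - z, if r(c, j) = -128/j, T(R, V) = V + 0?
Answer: 88491326781644/35261355 ≈ 2.5096e+6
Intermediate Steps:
T(R, V) = V
z = -994284285676/396195 (z = ((-3257*(-1/1830) + 4578*(-1/8660)) - 86)*29612 = ((3257/1830 - 2289/4330) - 86)*29612 = (495697/396195 - 86)*29612 = -33577073/396195*29612 = -994284285676/396195 ≈ -2.5096e+6)
r(T(-7, -10), -178) - z = -128/(-178) - 1*(-994284285676/396195) = -128*(-1/178) + 994284285676/396195 = 64/89 + 994284285676/396195 = 88491326781644/35261355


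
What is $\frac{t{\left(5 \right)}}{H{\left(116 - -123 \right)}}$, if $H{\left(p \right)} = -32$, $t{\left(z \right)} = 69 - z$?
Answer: $-2$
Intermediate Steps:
$\frac{t{\left(5 \right)}}{H{\left(116 - -123 \right)}} = \frac{69 - 5}{-32} = \left(69 - 5\right) \left(- \frac{1}{32}\right) = 64 \left(- \frac{1}{32}\right) = -2$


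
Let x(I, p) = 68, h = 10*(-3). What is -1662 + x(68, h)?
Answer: -1594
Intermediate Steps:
h = -30
-1662 + x(68, h) = -1662 + 68 = -1594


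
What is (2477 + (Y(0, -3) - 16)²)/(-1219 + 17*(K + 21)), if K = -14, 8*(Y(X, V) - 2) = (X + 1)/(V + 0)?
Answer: -1540321/633600 ≈ -2.4311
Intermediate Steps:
Y(X, V) = 2 + (1 + X)/(8*V) (Y(X, V) = 2 + ((X + 1)/(V + 0))/8 = 2 + ((1 + X)/V)/8 = 2 + (1 + X)/(8*V))
(2477 + (Y(0, -3) - 16)²)/(-1219 + 17*(K + 21)) = (2477 + ((⅛)*(1 + 0 + 16*(-3))/(-3) - 16)²)/(-1219 + 17*(-14 + 21)) = (2477 + ((⅛)*(-⅓)*(1 + 0 - 48) - 16)²)/(-1219 + 17*7) = (2477 + ((⅛)*(-⅓)*(-47) - 16)²)/(-1219 + 119) = (2477 + (47/24 - 16)²)/(-1100) = (2477 + (-337/24)²)*(-1/1100) = (2477 + 113569/576)*(-1/1100) = (1540321/576)*(-1/1100) = -1540321/633600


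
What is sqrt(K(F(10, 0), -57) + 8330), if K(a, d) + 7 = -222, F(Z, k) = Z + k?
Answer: sqrt(8101) ≈ 90.006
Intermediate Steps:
K(a, d) = -229 (K(a, d) = -7 - 222 = -229)
sqrt(K(F(10, 0), -57) + 8330) = sqrt(-229 + 8330) = sqrt(8101)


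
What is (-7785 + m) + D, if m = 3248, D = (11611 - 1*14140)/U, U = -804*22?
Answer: -26749309/5896 ≈ -4536.9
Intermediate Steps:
U = -17688
D = 843/5896 (D = (11611 - 1*14140)/(-17688) = (11611 - 14140)*(-1/17688) = -2529*(-1/17688) = 843/5896 ≈ 0.14298)
(-7785 + m) + D = (-7785 + 3248) + 843/5896 = -4537 + 843/5896 = -26749309/5896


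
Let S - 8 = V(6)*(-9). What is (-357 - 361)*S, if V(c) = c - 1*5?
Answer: 718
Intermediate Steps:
V(c) = -5 + c (V(c) = c - 5 = -5 + c)
S = -1 (S = 8 + (-5 + 6)*(-9) = 8 + 1*(-9) = 8 - 9 = -1)
(-357 - 361)*S = (-357 - 361)*(-1) = -718*(-1) = 718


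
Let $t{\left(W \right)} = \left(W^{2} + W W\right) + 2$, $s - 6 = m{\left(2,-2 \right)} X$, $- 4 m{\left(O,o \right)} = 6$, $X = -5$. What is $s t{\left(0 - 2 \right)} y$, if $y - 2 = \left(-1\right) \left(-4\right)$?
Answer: $810$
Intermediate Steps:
$m{\left(O,o \right)} = - \frac{3}{2}$ ($m{\left(O,o \right)} = \left(- \frac{1}{4}\right) 6 = - \frac{3}{2}$)
$s = \frac{27}{2}$ ($s = 6 - - \frac{15}{2} = 6 + \frac{15}{2} = \frac{27}{2} \approx 13.5$)
$t{\left(W \right)} = 2 + 2 W^{2}$ ($t{\left(W \right)} = \left(W^{2} + W^{2}\right) + 2 = 2 W^{2} + 2 = 2 + 2 W^{2}$)
$y = 6$ ($y = 2 - -4 = 2 + 4 = 6$)
$s t{\left(0 - 2 \right)} y = \frac{27 \left(2 + 2 \left(0 - 2\right)^{2}\right)}{2} \cdot 6 = \frac{27 \left(2 + 2 \left(-2\right)^{2}\right)}{2} \cdot 6 = \frac{27 \left(2 + 2 \cdot 4\right)}{2} \cdot 6 = \frac{27 \left(2 + 8\right)}{2} \cdot 6 = \frac{27}{2} \cdot 10 \cdot 6 = 135 \cdot 6 = 810$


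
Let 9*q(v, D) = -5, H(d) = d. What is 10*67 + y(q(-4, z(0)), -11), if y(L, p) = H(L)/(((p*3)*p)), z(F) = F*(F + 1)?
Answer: 2188885/3267 ≈ 670.00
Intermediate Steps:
z(F) = F*(1 + F)
q(v, D) = -5/9 (q(v, D) = (⅑)*(-5) = -5/9)
y(L, p) = L/(3*p²) (y(L, p) = L/(((p*3)*p)) = L/(((3*p)*p)) = L/((3*p²)) = L*(1/(3*p²)) = L/(3*p²))
10*67 + y(q(-4, z(0)), -11) = 10*67 + (⅓)*(-5/9)/(-11)² = 670 + (⅓)*(-5/9)*(1/121) = 670 - 5/3267 = 2188885/3267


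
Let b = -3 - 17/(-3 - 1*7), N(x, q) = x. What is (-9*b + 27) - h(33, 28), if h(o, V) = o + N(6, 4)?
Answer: -3/10 ≈ -0.30000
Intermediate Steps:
h(o, V) = 6 + o (h(o, V) = o + 6 = 6 + o)
b = -13/10 (b = -3 - 17/(-3 - 7) = -3 - 17/(-10) = -3 - 17*(-1)/10 = -3 - 1*(-17/10) = -3 + 17/10 = -13/10 ≈ -1.3000)
(-9*b + 27) - h(33, 28) = (-9*(-13/10) + 27) - (6 + 33) = (117/10 + 27) - 1*39 = 387/10 - 39 = -3/10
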